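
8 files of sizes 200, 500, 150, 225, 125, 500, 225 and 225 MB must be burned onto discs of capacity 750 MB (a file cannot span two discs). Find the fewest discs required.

3

Total = 500 + 500 + 225 + 225 + 225 + 200 + 150 + 125 = 2150 MB.
Lower bound: ⌈2150/750⌉ = 3 discs.
A packing using 3 discs:
  disc 1: 500 + 225 = 725
  disc 2: 500 + 225 = 725
  disc 3: 225 + 200 + 150 + 125 = 700
This matches the lower bound, so 3 is optimal.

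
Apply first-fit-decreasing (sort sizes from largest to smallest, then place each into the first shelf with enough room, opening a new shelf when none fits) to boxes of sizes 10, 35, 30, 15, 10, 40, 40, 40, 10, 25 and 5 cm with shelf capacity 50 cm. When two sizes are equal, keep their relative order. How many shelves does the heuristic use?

6

Sorted descending: 40, 40, 40, 35, 30, 25, 15, 10, 10, 10, 5.
  40 → shelf 1 (new)  [load 40/50]
  40 → shelf 2 (new)  [load 40/50]
  40 → shelf 3 (new)  [load 40/50]
  35 → shelf 4 (new)  [load 35/50]
  30 → shelf 5 (new)  [load 30/50]
  25 → shelf 6 (new)  [load 25/50]
  15 → shelf 4  [load 50/50]
  10 → shelf 1  [load 50/50]
  10 → shelf 2  [load 50/50]
  10 → shelf 3  [load 50/50]
  5 → shelf 5  [load 35/50]
6 shelves opened.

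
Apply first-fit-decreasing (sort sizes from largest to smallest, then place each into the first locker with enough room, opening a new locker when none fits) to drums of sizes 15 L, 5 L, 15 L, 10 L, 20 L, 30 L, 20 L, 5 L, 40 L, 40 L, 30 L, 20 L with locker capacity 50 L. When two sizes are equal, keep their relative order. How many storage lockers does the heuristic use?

Sorted descending: 40, 40, 30, 30, 20, 20, 20, 15, 15, 10, 5, 5.
  40 → locker 1 (new)  [load 40/50]
  40 → locker 2 (new)  [load 40/50]
  30 → locker 3 (new)  [load 30/50]
  30 → locker 4 (new)  [load 30/50]
  20 → locker 3  [load 50/50]
  20 → locker 4  [load 50/50]
  20 → locker 5 (new)  [load 20/50]
  15 → locker 5  [load 35/50]
  15 → locker 5  [load 50/50]
  10 → locker 1  [load 50/50]
  5 → locker 2  [load 45/50]
  5 → locker 2  [load 50/50]
5 storage lockers opened.

5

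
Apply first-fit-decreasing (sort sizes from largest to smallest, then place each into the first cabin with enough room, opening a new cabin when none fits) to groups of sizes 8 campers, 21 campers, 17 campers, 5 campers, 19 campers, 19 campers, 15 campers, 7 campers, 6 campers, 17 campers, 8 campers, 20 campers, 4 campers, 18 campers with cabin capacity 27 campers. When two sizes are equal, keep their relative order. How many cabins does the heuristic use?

Sorted descending: 21, 20, 19, 19, 18, 17, 17, 15, 8, 8, 7, 6, 5, 4.
  21 → cabin 1 (new)  [load 21/27]
  20 → cabin 2 (new)  [load 20/27]
  19 → cabin 3 (new)  [load 19/27]
  19 → cabin 4 (new)  [load 19/27]
  18 → cabin 5 (new)  [load 18/27]
  17 → cabin 6 (new)  [load 17/27]
  17 → cabin 7 (new)  [load 17/27]
  15 → cabin 8 (new)  [load 15/27]
  8 → cabin 3  [load 27/27]
  8 → cabin 4  [load 27/27]
  7 → cabin 2  [load 27/27]
  6 → cabin 1  [load 27/27]
  5 → cabin 5  [load 23/27]
  4 → cabin 5  [load 27/27]
8 cabins opened.

8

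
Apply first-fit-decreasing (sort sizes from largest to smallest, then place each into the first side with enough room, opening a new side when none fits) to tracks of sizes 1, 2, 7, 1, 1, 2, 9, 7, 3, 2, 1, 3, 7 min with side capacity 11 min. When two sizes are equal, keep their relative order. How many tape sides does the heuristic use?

5

Sorted descending: 9, 7, 7, 7, 3, 3, 2, 2, 2, 1, 1, 1, 1.
  9 → side 1 (new)  [load 9/11]
  7 → side 2 (new)  [load 7/11]
  7 → side 3 (new)  [load 7/11]
  7 → side 4 (new)  [load 7/11]
  3 → side 2  [load 10/11]
  3 → side 3  [load 10/11]
  2 → side 1  [load 11/11]
  2 → side 4  [load 9/11]
  2 → side 4  [load 11/11]
  1 → side 2  [load 11/11]
  1 → side 3  [load 11/11]
  1 → side 5 (new)  [load 1/11]
  1 → side 5  [load 2/11]
5 tape sides opened.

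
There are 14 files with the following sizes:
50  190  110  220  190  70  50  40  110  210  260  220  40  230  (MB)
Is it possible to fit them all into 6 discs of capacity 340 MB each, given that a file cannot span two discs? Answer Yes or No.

Total = 1990 MB; ⌈1990/340⌉ = 6.
7 files each exceed half the capacity and cannot share a disc, forcing at least 7 discs.
At least 7 discs are required, but only 6 are allowed.

No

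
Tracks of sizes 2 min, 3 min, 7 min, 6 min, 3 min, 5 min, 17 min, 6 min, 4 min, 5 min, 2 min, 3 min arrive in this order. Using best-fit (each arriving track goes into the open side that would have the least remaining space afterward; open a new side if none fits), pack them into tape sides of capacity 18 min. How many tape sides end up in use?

  2 → side 1 (new)  [load 2/18]
  3 → side 1  [load 5/18]
  7 → side 1  [load 12/18]
  6 → side 1  [load 18/18]
  3 → side 2 (new)  [load 3/18]
  5 → side 2  [load 8/18]
  17 → side 3 (new)  [load 17/18]
  6 → side 2  [load 14/18]
  4 → side 2  [load 18/18]
  5 → side 4 (new)  [load 5/18]
  2 → side 4  [load 7/18]
  3 → side 4  [load 10/18]
4 tape sides opened.

4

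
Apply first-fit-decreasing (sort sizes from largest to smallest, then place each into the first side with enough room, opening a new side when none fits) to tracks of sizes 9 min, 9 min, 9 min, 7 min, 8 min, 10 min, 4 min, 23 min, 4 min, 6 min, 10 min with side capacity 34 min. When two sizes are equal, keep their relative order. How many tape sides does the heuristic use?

3

Sorted descending: 23, 10, 10, 9, 9, 9, 8, 7, 6, 4, 4.
  23 → side 1 (new)  [load 23/34]
  10 → side 1  [load 33/34]
  10 → side 2 (new)  [load 10/34]
  9 → side 2  [load 19/34]
  9 → side 2  [load 28/34]
  9 → side 3 (new)  [load 9/34]
  8 → side 3  [load 17/34]
  7 → side 3  [load 24/34]
  6 → side 2  [load 34/34]
  4 → side 3  [load 28/34]
  4 → side 3  [load 32/34]
3 tape sides opened.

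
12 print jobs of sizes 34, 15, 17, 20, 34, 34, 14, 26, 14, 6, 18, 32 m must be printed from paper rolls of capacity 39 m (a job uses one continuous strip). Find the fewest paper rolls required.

8

Total = 34 + 34 + 34 + 32 + 26 + 20 + 18 + 17 + 15 + 14 + 14 + 6 = 264 m.
Lower bound: ⌈264/39⌉ = 7 paper rolls.
A packing using 8 paper rolls:
  roll 1: 34 = 34
  roll 2: 34 = 34
  roll 3: 34 = 34
  roll 4: 32 + 6 = 38
  roll 5: 26 = 26
  roll 6: 20 + 18 = 38
  roll 7: 17 + 15 = 32
  roll 8: 14 + 14 = 28
No arrangement into 7 paper rolls stays within capacity, so 8 is optimal.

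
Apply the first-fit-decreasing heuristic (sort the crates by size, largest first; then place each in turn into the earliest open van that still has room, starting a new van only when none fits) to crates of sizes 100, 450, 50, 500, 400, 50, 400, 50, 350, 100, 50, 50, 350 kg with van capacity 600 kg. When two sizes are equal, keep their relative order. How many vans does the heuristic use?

6

Sorted descending: 500, 450, 400, 400, 350, 350, 100, 100, 50, 50, 50, 50, 50.
  500 → van 1 (new)  [load 500/600]
  450 → van 2 (new)  [load 450/600]
  400 → van 3 (new)  [load 400/600]
  400 → van 4 (new)  [load 400/600]
  350 → van 5 (new)  [load 350/600]
  350 → van 6 (new)  [load 350/600]
  100 → van 1  [load 600/600]
  100 → van 2  [load 550/600]
  50 → van 2  [load 600/600]
  50 → van 3  [load 450/600]
  50 → van 3  [load 500/600]
  50 → van 3  [load 550/600]
  50 → van 3  [load 600/600]
6 vans opened.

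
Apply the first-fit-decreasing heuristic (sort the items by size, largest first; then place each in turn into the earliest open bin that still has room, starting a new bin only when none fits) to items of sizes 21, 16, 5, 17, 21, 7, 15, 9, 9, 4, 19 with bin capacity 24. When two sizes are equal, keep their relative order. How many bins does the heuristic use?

7

Sorted descending: 21, 21, 19, 17, 16, 15, 9, 9, 7, 5, 4.
  21 → bin 1 (new)  [load 21/24]
  21 → bin 2 (new)  [load 21/24]
  19 → bin 3 (new)  [load 19/24]
  17 → bin 4 (new)  [load 17/24]
  16 → bin 5 (new)  [load 16/24]
  15 → bin 6 (new)  [load 15/24]
  9 → bin 6  [load 24/24]
  9 → bin 7 (new)  [load 9/24]
  7 → bin 4  [load 24/24]
  5 → bin 3  [load 24/24]
  4 → bin 5  [load 20/24]
7 bins opened.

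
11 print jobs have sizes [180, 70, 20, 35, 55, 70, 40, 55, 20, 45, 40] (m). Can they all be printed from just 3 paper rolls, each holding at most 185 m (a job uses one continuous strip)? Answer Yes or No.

Total = 630 m; ⌈630/185⌉ = 4.
At least 4 paper rolls are required, but only 3 are allowed.

No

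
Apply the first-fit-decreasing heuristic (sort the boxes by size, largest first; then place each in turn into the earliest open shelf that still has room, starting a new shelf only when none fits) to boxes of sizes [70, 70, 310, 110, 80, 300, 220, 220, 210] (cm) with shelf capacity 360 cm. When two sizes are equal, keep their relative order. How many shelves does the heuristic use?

Sorted descending: 310, 300, 220, 220, 210, 110, 80, 70, 70.
  310 → shelf 1 (new)  [load 310/360]
  300 → shelf 2 (new)  [load 300/360]
  220 → shelf 3 (new)  [load 220/360]
  220 → shelf 4 (new)  [load 220/360]
  210 → shelf 5 (new)  [load 210/360]
  110 → shelf 3  [load 330/360]
  80 → shelf 4  [load 300/360]
  70 → shelf 5  [load 280/360]
  70 → shelf 5  [load 350/360]
5 shelves opened.

5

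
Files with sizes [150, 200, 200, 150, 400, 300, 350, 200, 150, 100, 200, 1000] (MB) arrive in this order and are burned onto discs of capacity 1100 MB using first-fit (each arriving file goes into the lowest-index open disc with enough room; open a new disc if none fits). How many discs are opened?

4

  150 → disc 1 (new)  [load 150/1100]
  200 → disc 1  [load 350/1100]
  200 → disc 1  [load 550/1100]
  150 → disc 1  [load 700/1100]
  400 → disc 1  [load 1100/1100]
  300 → disc 2 (new)  [load 300/1100]
  350 → disc 2  [load 650/1100]
  200 → disc 2  [load 850/1100]
  150 → disc 2  [load 1000/1100]
  100 → disc 2  [load 1100/1100]
  200 → disc 3 (new)  [load 200/1100]
  1000 → disc 4 (new)  [load 1000/1100]
4 discs opened.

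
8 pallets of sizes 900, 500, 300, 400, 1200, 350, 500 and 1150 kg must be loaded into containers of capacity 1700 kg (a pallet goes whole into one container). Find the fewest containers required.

Total = 1200 + 1150 + 900 + 500 + 500 + 400 + 350 + 300 = 5300 kg.
Lower bound: ⌈5300/1700⌉ = 4 containers.
A packing using 4 containers:
  container 1: 1200 + 500 = 1700
  container 2: 1150 + 500 = 1650
  container 3: 900 + 400 + 350 = 1650
  container 4: 300 = 300
This matches the lower bound, so 4 is optimal.

4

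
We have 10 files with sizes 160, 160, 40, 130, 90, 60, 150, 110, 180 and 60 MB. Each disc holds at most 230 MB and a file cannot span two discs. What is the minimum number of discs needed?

Total = 180 + 160 + 160 + 150 + 130 + 110 + 90 + 60 + 60 + 40 = 1140 MB.
Lower bound: ⌈1140/230⌉ = 5 discs.
A packing using 6 discs:
  disc 1: 180 + 40 = 220
  disc 2: 160 + 60 = 220
  disc 3: 160 + 60 = 220
  disc 4: 150 = 150
  disc 5: 130 + 90 = 220
  disc 6: 110 = 110
No arrangement into 5 discs stays within capacity, so 6 is optimal.

6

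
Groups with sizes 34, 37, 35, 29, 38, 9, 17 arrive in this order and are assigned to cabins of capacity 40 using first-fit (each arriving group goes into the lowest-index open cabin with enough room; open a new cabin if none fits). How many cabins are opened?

6

  34 → cabin 1 (new)  [load 34/40]
  37 → cabin 2 (new)  [load 37/40]
  35 → cabin 3 (new)  [load 35/40]
  29 → cabin 4 (new)  [load 29/40]
  38 → cabin 5 (new)  [load 38/40]
  9 → cabin 4  [load 38/40]
  17 → cabin 6 (new)  [load 17/40]
6 cabins opened.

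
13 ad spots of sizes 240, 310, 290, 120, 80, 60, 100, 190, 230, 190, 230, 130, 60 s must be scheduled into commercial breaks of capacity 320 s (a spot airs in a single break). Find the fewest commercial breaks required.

8

Total = 310 + 290 + 240 + 230 + 230 + 190 + 190 + 130 + 120 + 100 + 80 + 60 + 60 = 2230 s.
Lower bound: ⌈2230/320⌉ = 7 commercial breaks.
A packing using 8 commercial breaks:
  break 1: 310 = 310
  break 2: 290 = 290
  break 3: 240 + 80 = 320
  break 4: 230 + 60 = 290
  break 5: 230 + 60 = 290
  break 6: 190 + 130 = 320
  break 7: 190 + 120 = 310
  break 8: 100 = 100
No arrangement into 7 commercial breaks stays within capacity, so 8 is optimal.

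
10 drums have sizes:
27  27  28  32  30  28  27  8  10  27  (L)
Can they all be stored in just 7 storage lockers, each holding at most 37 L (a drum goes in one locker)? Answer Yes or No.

No

Total = 244 L; ⌈244/37⌉ = 7.
8 drums each exceed half the capacity and cannot share a locker, forcing at least 8 storage lockers.
At least 8 storage lockers are required, but only 7 are allowed.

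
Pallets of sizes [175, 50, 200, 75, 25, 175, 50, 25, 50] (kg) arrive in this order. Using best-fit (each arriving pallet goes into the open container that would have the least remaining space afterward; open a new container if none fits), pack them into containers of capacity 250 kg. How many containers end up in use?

4

  175 → container 1 (new)  [load 175/250]
  50 → container 1  [load 225/250]
  200 → container 2 (new)  [load 200/250]
  75 → container 3 (new)  [load 75/250]
  25 → container 1  [load 250/250]
  175 → container 3  [load 250/250]
  50 → container 2  [load 250/250]
  25 → container 4 (new)  [load 25/250]
  50 → container 4  [load 75/250]
4 containers opened.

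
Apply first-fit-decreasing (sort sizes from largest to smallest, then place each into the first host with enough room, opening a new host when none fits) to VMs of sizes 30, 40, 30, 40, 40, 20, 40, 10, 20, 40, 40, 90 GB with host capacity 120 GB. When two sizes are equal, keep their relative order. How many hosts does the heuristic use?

4

Sorted descending: 90, 40, 40, 40, 40, 40, 40, 30, 30, 20, 20, 10.
  90 → host 1 (new)  [load 90/120]
  40 → host 2 (new)  [load 40/120]
  40 → host 2  [load 80/120]
  40 → host 2  [load 120/120]
  40 → host 3 (new)  [load 40/120]
  40 → host 3  [load 80/120]
  40 → host 3  [load 120/120]
  30 → host 1  [load 120/120]
  30 → host 4 (new)  [load 30/120]
  20 → host 4  [load 50/120]
  20 → host 4  [load 70/120]
  10 → host 4  [load 80/120]
4 hosts opened.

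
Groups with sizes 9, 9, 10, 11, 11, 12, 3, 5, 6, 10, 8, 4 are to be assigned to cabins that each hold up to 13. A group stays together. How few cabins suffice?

9

Total = 12 + 11 + 11 + 10 + 10 + 9 + 9 + 8 + 6 + 5 + 4 + 3 = 98.
Lower bound: ⌈98/13⌉ = 8 cabins.
A packing using 9 cabins:
  cabin 1: 12 = 12
  cabin 2: 11 = 11
  cabin 3: 11 = 11
  cabin 4: 10 + 3 = 13
  cabin 5: 10 = 10
  cabin 6: 9 + 4 = 13
  cabin 7: 9 = 9
  cabin 8: 8 + 5 = 13
  cabin 9: 6 = 6
No arrangement into 8 cabins stays within capacity, so 9 is optimal.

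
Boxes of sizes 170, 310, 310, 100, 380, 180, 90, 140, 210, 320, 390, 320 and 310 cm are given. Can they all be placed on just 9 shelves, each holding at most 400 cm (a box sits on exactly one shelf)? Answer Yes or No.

Total = 3230 cm; ⌈3230/400⌉ = 9.
The bound of 9 does not rule out 9, but exhaustive search shows no assignment into 9 shelves of capacity 400 cm exists — the minimum is 10.

No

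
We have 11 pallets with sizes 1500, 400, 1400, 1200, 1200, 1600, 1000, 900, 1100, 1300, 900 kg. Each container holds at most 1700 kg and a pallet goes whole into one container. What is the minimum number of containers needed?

10

Total = 1600 + 1500 + 1400 + 1300 + 1200 + 1200 + 1100 + 1000 + 900 + 900 + 400 = 12500 kg.
Lower bound: ⌈12500/1700⌉ = 8 containers.
Also, 10 pallets each exceed 850 kg, and no two of those can share a container, so at least 10 containers are needed.
A packing using 10 containers:
  container 1: 1600 = 1600
  container 2: 1500 = 1500
  container 3: 1400 = 1400
  container 4: 1300 + 400 = 1700
  container 5: 1200 = 1200
  container 6: 1200 = 1200
  container 7: 1100 = 1100
  container 8: 1000 = 1000
  container 9: 900 = 900
  container 10: 900 = 900
This matches the lower bound, so 10 is optimal.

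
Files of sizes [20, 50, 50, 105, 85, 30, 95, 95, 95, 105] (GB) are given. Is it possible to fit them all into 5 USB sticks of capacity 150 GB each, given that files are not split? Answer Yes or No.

No

Total = 730 GB; ⌈730/150⌉ = 5.
6 files each exceed half the capacity and cannot share a USB stick, forcing at least 6 USB sticks.
At least 6 USB sticks are required, but only 5 are allowed.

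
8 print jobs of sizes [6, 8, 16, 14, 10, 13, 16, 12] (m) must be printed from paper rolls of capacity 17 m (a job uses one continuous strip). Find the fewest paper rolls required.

7

Total = 16 + 16 + 14 + 13 + 12 + 10 + 8 + 6 = 95 m.
Lower bound: ⌈95/17⌉ = 6 paper rolls.
A packing using 7 paper rolls:
  roll 1: 16 = 16
  roll 2: 16 = 16
  roll 3: 14 = 14
  roll 4: 13 = 13
  roll 5: 12 = 12
  roll 6: 10 + 6 = 16
  roll 7: 8 = 8
No arrangement into 6 paper rolls stays within capacity, so 7 is optimal.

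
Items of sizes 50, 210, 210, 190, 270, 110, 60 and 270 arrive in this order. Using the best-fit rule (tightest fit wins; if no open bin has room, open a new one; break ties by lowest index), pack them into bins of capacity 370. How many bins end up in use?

  50 → bin 1 (new)  [load 50/370]
  210 → bin 1  [load 260/370]
  210 → bin 2 (new)  [load 210/370]
  190 → bin 3 (new)  [load 190/370]
  270 → bin 4 (new)  [load 270/370]
  110 → bin 1  [load 370/370]
  60 → bin 4  [load 330/370]
  270 → bin 5 (new)  [load 270/370]
5 bins opened.

5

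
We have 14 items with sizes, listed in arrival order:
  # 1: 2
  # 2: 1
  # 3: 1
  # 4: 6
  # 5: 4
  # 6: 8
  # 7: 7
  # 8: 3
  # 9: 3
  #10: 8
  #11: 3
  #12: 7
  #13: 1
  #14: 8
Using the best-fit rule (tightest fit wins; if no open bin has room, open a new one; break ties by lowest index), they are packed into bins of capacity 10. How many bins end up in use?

  2 → bin 1 (new)  [load 2/10]
  1 → bin 1  [load 3/10]
  1 → bin 1  [load 4/10]
  6 → bin 1  [load 10/10]
  4 → bin 2 (new)  [load 4/10]
  8 → bin 3 (new)  [load 8/10]
  7 → bin 4 (new)  [load 7/10]
  3 → bin 4  [load 10/10]
  3 → bin 2  [load 7/10]
  8 → bin 5 (new)  [load 8/10]
  3 → bin 2  [load 10/10]
  7 → bin 6 (new)  [load 7/10]
  1 → bin 3  [load 9/10]
  8 → bin 7 (new)  [load 8/10]
7 bins opened.

7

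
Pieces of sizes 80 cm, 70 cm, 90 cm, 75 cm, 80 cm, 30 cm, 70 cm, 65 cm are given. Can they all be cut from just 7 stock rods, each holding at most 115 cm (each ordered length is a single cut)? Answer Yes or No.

A valid assignment using 7 stock rods:
  stock rod 1: 90 = 90
  stock rod 2: 80 + 30 = 110
  stock rod 3: 80 = 80
  stock rod 4: 75 = 75
  stock rod 5: 70 = 70
  stock rod 6: 70 = 70
  stock rod 7: 65 = 65
Every load is within 115 cm, so 7 stock rods suffice.

Yes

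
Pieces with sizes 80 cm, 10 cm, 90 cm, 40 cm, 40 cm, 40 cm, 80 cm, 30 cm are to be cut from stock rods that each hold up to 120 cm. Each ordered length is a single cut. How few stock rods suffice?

4

Total = 90 + 80 + 80 + 40 + 40 + 40 + 30 + 10 = 410 cm.
Lower bound: ⌈410/120⌉ = 4 stock rods.
A packing using 4 stock rods:
  stock rod 1: 90 + 30 = 120
  stock rod 2: 80 + 40 = 120
  stock rod 3: 80 + 40 = 120
  stock rod 4: 40 + 10 = 50
This matches the lower bound, so 4 is optimal.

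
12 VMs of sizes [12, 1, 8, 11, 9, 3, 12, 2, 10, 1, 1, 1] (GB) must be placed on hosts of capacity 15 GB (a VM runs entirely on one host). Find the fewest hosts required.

Total = 12 + 12 + 11 + 10 + 9 + 8 + 3 + 2 + 1 + 1 + 1 + 1 = 71 GB.
Lower bound: ⌈71/15⌉ = 5 hosts.
Also, 6 VMs each exceed 15/2 GB, and no two of those can share a host, so at least 6 hosts are needed.
A packing using 6 hosts:
  host 1: 12 + 3 = 15
  host 2: 12 + 2 + 1 = 15
  host 3: 11 + 1 + 1 + 1 = 14
  host 4: 10 = 10
  host 5: 9 = 9
  host 6: 8 = 8
This matches the lower bound, so 6 is optimal.

6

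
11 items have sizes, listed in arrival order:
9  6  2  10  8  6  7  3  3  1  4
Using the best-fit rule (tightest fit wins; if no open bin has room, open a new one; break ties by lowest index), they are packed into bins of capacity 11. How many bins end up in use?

  9 → bin 1 (new)  [load 9/11]
  6 → bin 2 (new)  [load 6/11]
  2 → bin 1  [load 11/11]
  10 → bin 3 (new)  [load 10/11]
  8 → bin 4 (new)  [load 8/11]
  6 → bin 5 (new)  [load 6/11]
  7 → bin 6 (new)  [load 7/11]
  3 → bin 4  [load 11/11]
  3 → bin 6  [load 10/11]
  1 → bin 3  [load 11/11]
  4 → bin 2  [load 10/11]
6 bins opened.

6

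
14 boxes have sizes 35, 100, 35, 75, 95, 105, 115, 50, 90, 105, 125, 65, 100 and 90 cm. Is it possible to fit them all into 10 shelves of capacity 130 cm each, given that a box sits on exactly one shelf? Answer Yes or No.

No

Total = 1185 cm; ⌈1185/130⌉ = 10.
The bound of 10 does not rule out 10, but exhaustive search shows no assignment into 10 shelves of capacity 130 cm exists — the minimum is 11.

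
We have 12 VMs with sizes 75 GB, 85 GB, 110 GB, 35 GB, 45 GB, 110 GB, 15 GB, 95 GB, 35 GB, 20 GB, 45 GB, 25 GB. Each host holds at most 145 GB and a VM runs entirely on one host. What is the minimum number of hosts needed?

Total = 110 + 110 + 95 + 85 + 75 + 45 + 45 + 35 + 35 + 25 + 20 + 15 = 695 GB.
Lower bound: ⌈695/145⌉ = 5 hosts.
A packing using 5 hosts:
  host 1: 110 + 35 = 145
  host 2: 110 + 35 = 145
  host 3: 95 + 45 = 140
  host 4: 85 + 45 + 15 = 145
  host 5: 75 + 25 + 20 = 120
This matches the lower bound, so 5 is optimal.

5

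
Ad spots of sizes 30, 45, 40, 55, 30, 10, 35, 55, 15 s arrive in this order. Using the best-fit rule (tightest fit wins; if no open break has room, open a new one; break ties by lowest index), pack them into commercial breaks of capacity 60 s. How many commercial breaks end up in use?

  30 → break 1 (new)  [load 30/60]
  45 → break 2 (new)  [load 45/60]
  40 → break 3 (new)  [load 40/60]
  55 → break 4 (new)  [load 55/60]
  30 → break 1  [load 60/60]
  10 → break 2  [load 55/60]
  35 → break 5 (new)  [load 35/60]
  55 → break 6 (new)  [load 55/60]
  15 → break 3  [load 55/60]
6 commercial breaks opened.

6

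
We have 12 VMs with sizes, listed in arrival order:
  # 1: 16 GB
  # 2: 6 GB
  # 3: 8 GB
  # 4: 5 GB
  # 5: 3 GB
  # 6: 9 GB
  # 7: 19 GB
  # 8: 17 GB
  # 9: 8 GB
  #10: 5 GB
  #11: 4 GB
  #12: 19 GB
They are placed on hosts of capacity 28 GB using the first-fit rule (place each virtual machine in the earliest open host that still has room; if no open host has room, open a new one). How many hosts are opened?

  16 → host 1 (new)  [load 16/28]
  6 → host 1  [load 22/28]
  8 → host 2 (new)  [load 8/28]
  5 → host 1  [load 27/28]
  3 → host 2  [load 11/28]
  9 → host 2  [load 20/28]
  19 → host 3 (new)  [load 19/28]
  17 → host 4 (new)  [load 17/28]
  8 → host 2  [load 28/28]
  5 → host 3  [load 24/28]
  4 → host 3  [load 28/28]
  19 → host 5 (new)  [load 19/28]
5 hosts opened.

5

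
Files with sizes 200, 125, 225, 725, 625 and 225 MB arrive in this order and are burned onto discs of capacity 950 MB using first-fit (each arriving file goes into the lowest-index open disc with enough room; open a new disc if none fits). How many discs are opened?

  200 → disc 1 (new)  [load 200/950]
  125 → disc 1  [load 325/950]
  225 → disc 1  [load 550/950]
  725 → disc 2 (new)  [load 725/950]
  625 → disc 3 (new)  [load 625/950]
  225 → disc 1  [load 775/950]
3 discs opened.

3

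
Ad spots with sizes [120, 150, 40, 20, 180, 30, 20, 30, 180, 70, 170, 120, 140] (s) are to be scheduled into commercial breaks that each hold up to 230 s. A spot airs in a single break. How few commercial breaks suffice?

7

Total = 180 + 180 + 170 + 150 + 140 + 120 + 120 + 70 + 40 + 30 + 30 + 20 + 20 = 1270 s.
Lower bound: ⌈1270/230⌉ = 6 commercial breaks.
Also, 7 ad spots each exceed 115 s, and no two of those can share a break, so at least 7 commercial breaks are needed.
A packing using 7 commercial breaks:
  break 1: 180 + 40 = 220
  break 2: 180 + 30 + 20 = 230
  break 3: 170 + 30 + 20 = 220
  break 4: 150 + 70 = 220
  break 5: 140 = 140
  break 6: 120 = 120
  break 7: 120 = 120
This matches the lower bound, so 7 is optimal.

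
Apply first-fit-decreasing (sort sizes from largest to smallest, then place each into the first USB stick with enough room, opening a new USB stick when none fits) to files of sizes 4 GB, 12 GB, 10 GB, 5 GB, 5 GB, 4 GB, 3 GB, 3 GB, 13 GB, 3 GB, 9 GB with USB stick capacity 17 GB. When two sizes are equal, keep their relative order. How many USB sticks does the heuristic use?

5

Sorted descending: 13, 12, 10, 9, 5, 5, 4, 4, 3, 3, 3.
  13 → USB stick 1 (new)  [load 13/17]
  12 → USB stick 2 (new)  [load 12/17]
  10 → USB stick 3 (new)  [load 10/17]
  9 → USB stick 4 (new)  [load 9/17]
  5 → USB stick 2  [load 17/17]
  5 → USB stick 3  [load 15/17]
  4 → USB stick 1  [load 17/17]
  4 → USB stick 4  [load 13/17]
  3 → USB stick 4  [load 16/17]
  3 → USB stick 5 (new)  [load 3/17]
  3 → USB stick 5  [load 6/17]
5 USB sticks opened.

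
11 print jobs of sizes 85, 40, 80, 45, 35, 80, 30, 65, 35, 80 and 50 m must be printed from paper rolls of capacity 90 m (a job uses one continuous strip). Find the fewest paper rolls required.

8

Total = 85 + 80 + 80 + 80 + 65 + 50 + 45 + 40 + 35 + 35 + 30 = 625 m.
Lower bound: ⌈625/90⌉ = 7 paper rolls.
A packing using 8 paper rolls:
  roll 1: 85 = 85
  roll 2: 80 = 80
  roll 3: 80 = 80
  roll 4: 80 = 80
  roll 5: 65 = 65
  roll 6: 50 + 40 = 90
  roll 7: 45 + 35 = 80
  roll 8: 35 + 30 = 65
No arrangement into 7 paper rolls stays within capacity, so 8 is optimal.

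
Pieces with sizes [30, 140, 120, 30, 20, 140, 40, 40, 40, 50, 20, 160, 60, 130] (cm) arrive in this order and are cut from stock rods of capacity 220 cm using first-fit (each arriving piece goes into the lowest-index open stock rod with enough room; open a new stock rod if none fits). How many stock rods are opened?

5

  30 → stock rod 1 (new)  [load 30/220]
  140 → stock rod 1  [load 170/220]
  120 → stock rod 2 (new)  [load 120/220]
  30 → stock rod 1  [load 200/220]
  20 → stock rod 1  [load 220/220]
  140 → stock rod 3 (new)  [load 140/220]
  40 → stock rod 2  [load 160/220]
  40 → stock rod 2  [load 200/220]
  40 → stock rod 3  [load 180/220]
  50 → stock rod 4 (new)  [load 50/220]
  20 → stock rod 2  [load 220/220]
  160 → stock rod 4  [load 210/220]
  60 → stock rod 5 (new)  [load 60/220]
  130 → stock rod 5  [load 190/220]
5 stock rods opened.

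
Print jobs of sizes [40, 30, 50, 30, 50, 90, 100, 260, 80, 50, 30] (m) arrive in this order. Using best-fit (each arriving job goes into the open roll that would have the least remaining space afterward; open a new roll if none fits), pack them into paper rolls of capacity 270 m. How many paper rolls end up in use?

4

  40 → roll 1 (new)  [load 40/270]
  30 → roll 1  [load 70/270]
  50 → roll 1  [load 120/270]
  30 → roll 1  [load 150/270]
  50 → roll 1  [load 200/270]
  90 → roll 2 (new)  [load 90/270]
  100 → roll 2  [load 190/270]
  260 → roll 3 (new)  [load 260/270]
  80 → roll 2  [load 270/270]
  50 → roll 1  [load 250/270]
  30 → roll 4 (new)  [load 30/270]
4 paper rolls opened.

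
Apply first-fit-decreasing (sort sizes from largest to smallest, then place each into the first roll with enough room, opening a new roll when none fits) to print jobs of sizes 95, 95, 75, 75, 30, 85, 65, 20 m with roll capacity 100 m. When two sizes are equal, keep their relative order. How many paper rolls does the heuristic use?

Sorted descending: 95, 95, 85, 75, 75, 65, 30, 20.
  95 → roll 1 (new)  [load 95/100]
  95 → roll 2 (new)  [load 95/100]
  85 → roll 3 (new)  [load 85/100]
  75 → roll 4 (new)  [load 75/100]
  75 → roll 5 (new)  [load 75/100]
  65 → roll 6 (new)  [load 65/100]
  30 → roll 6  [load 95/100]
  20 → roll 4  [load 95/100]
6 paper rolls opened.

6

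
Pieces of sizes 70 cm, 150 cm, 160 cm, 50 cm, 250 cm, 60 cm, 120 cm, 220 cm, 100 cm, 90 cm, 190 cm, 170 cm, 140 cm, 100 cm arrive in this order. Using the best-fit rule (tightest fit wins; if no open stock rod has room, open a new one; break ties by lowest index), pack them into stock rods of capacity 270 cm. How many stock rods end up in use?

8

  70 → stock rod 1 (new)  [load 70/270]
  150 → stock rod 1  [load 220/270]
  160 → stock rod 2 (new)  [load 160/270]
  50 → stock rod 1  [load 270/270]
  250 → stock rod 3 (new)  [load 250/270]
  60 → stock rod 2  [load 220/270]
  120 → stock rod 4 (new)  [load 120/270]
  220 → stock rod 5 (new)  [load 220/270]
  100 → stock rod 4  [load 220/270]
  90 → stock rod 6 (new)  [load 90/270]
  190 → stock rod 7 (new)  [load 190/270]
  170 → stock rod 6  [load 260/270]
  140 → stock rod 8 (new)  [load 140/270]
  100 → stock rod 8  [load 240/270]
8 stock rods opened.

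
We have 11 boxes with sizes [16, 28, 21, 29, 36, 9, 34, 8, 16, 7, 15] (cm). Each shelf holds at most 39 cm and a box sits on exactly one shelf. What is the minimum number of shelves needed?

Total = 36 + 34 + 29 + 28 + 21 + 16 + 16 + 15 + 9 + 8 + 7 = 219 cm.
Lower bound: ⌈219/39⌉ = 6 shelves.
A packing using 6 shelves:
  shelf 1: 36 = 36
  shelf 2: 34 = 34
  shelf 3: 29 + 9 = 38
  shelf 4: 28 + 8 = 36
  shelf 5: 21 + 16 = 37
  shelf 6: 16 + 15 + 7 = 38
This matches the lower bound, so 6 is optimal.

6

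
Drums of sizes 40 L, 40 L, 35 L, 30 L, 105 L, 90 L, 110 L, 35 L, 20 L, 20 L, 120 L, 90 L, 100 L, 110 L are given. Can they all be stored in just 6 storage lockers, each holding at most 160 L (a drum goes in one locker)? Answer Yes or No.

Total = 945 L; ⌈945/160⌉ = 6.
7 drums each exceed half the capacity and cannot share a locker, forcing at least 7 storage lockers.
At least 7 storage lockers are required, but only 6 are allowed.

No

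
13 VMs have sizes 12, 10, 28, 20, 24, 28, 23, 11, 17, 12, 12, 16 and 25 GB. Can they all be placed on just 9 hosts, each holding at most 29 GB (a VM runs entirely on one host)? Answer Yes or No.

Total = 238 GB; ⌈238/29⌉ = 9.
The bound of 9 does not rule out 9, but exhaustive search shows no assignment into 9 hosts of capacity 29 GB exists — the minimum is 10.

No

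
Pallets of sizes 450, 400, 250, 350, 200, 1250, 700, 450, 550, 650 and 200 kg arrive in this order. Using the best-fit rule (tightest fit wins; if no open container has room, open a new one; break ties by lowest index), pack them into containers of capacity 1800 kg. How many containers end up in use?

  450 → container 1 (new)  [load 450/1800]
  400 → container 1  [load 850/1800]
  250 → container 1  [load 1100/1800]
  350 → container 1  [load 1450/1800]
  200 → container 1  [load 1650/1800]
  1250 → container 2 (new)  [load 1250/1800]
  700 → container 3 (new)  [load 700/1800]
  450 → container 2  [load 1700/1800]
  550 → container 3  [load 1250/1800]
  650 → container 4 (new)  [load 650/1800]
  200 → container 3  [load 1450/1800]
4 containers opened.

4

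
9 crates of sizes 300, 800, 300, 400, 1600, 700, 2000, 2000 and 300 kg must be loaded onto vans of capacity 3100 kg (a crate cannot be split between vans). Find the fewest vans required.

3

Total = 2000 + 2000 + 1600 + 800 + 700 + 400 + 300 + 300 + 300 = 8400 kg.
Lower bound: ⌈8400/3100⌉ = 3 vans.
A packing using 3 vans:
  van 1: 2000 + 800 + 300 = 3100
  van 2: 2000 + 700 + 400 = 3100
  van 3: 1600 + 300 + 300 = 2200
This matches the lower bound, so 3 is optimal.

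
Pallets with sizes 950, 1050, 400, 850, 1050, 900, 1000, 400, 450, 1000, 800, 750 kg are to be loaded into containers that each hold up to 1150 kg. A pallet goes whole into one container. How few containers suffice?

Total = 1050 + 1050 + 1000 + 1000 + 950 + 900 + 850 + 800 + 750 + 450 + 400 + 400 = 9600 kg.
Lower bound: ⌈9600/1150⌉ = 9 containers.
A packing using 10 containers:
  container 1: 1050 = 1050
  container 2: 1050 = 1050
  container 3: 1000 = 1000
  container 4: 1000 = 1000
  container 5: 950 = 950
  container 6: 900 = 900
  container 7: 850 = 850
  container 8: 800 = 800
  container 9: 750 + 400 = 1150
  container 10: 450 + 400 = 850
No arrangement into 9 containers stays within capacity, so 10 is optimal.

10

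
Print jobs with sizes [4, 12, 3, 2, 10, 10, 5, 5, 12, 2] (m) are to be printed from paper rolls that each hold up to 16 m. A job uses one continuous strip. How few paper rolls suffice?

5

Total = 12 + 12 + 10 + 10 + 5 + 5 + 4 + 3 + 2 + 2 = 65 m.
Lower bound: ⌈65/16⌉ = 5 paper rolls.
A packing using 5 paper rolls:
  roll 1: 12 + 4 = 16
  roll 2: 12 + 3 = 15
  roll 3: 10 + 5 = 15
  roll 4: 10 + 5 = 15
  roll 5: 2 + 2 = 4
This matches the lower bound, so 5 is optimal.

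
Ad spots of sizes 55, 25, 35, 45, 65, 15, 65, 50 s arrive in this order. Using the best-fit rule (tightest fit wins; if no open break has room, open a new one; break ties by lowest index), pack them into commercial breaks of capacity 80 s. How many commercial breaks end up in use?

  55 → break 1 (new)  [load 55/80]
  25 → break 1  [load 80/80]
  35 → break 2 (new)  [load 35/80]
  45 → break 2  [load 80/80]
  65 → break 3 (new)  [load 65/80]
  15 → break 3  [load 80/80]
  65 → break 4 (new)  [load 65/80]
  50 → break 5 (new)  [load 50/80]
5 commercial breaks opened.

5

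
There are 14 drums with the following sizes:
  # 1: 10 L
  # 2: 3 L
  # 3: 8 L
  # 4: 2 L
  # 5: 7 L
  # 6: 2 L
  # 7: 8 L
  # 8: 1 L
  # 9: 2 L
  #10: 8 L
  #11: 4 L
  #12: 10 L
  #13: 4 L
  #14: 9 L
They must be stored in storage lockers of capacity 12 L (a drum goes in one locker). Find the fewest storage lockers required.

7

Total = 10 + 10 + 9 + 8 + 8 + 8 + 7 + 4 + 4 + 3 + 2 + 2 + 2 + 1 = 78 L.
Lower bound: ⌈78/12⌉ = 7 storage lockers.
A packing using 7 storage lockers:
  locker 1: 10 + 2 = 12
  locker 2: 10 + 2 = 12
  locker 3: 9 + 3 = 12
  locker 4: 8 + 4 = 12
  locker 5: 8 + 4 = 12
  locker 6: 8 + 2 + 1 = 11
  locker 7: 7 = 7
This matches the lower bound, so 7 is optimal.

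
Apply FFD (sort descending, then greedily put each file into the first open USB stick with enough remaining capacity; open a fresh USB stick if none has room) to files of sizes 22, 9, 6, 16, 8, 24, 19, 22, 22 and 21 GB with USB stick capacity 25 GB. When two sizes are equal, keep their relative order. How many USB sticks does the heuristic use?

8

Sorted descending: 24, 22, 22, 22, 21, 19, 16, 9, 8, 6.
  24 → USB stick 1 (new)  [load 24/25]
  22 → USB stick 2 (new)  [load 22/25]
  22 → USB stick 3 (new)  [load 22/25]
  22 → USB stick 4 (new)  [load 22/25]
  21 → USB stick 5 (new)  [load 21/25]
  19 → USB stick 6 (new)  [load 19/25]
  16 → USB stick 7 (new)  [load 16/25]
  9 → USB stick 7  [load 25/25]
  8 → USB stick 8 (new)  [load 8/25]
  6 → USB stick 6  [load 25/25]
8 USB sticks opened.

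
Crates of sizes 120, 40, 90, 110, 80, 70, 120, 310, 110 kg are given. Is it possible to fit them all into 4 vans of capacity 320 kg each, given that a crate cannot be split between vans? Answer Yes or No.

Yes

A valid assignment using 4 vans:
  van 1: 310 = 310
  van 2: 120 + 120 + 80 = 320
  van 3: 110 + 110 + 90 = 310
  van 4: 70 + 40 = 110
Every load is within 320 kg, so 4 vans suffice.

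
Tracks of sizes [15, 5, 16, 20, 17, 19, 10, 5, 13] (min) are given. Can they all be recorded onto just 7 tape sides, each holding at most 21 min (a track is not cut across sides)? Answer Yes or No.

Yes

A valid assignment using 7 tape sides:
  side 1: 20 = 20
  side 2: 19 = 19
  side 3: 17 = 17
  side 4: 16 + 5 = 21
  side 5: 15 + 5 = 20
  side 6: 13 = 13
  side 7: 10 = 10
Every load is within 21 min, so 7 tape sides suffice.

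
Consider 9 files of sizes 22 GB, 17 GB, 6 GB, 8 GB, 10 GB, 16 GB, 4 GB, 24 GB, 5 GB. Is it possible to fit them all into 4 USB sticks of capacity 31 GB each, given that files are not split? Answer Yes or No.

A valid assignment using 4 USB sticks:
  USB stick 1: 24 + 6 = 30
  USB stick 2: 22 + 8 = 30
  USB stick 3: 17 + 10 + 4 = 31
  USB stick 4: 16 + 5 = 21
Every load is within 31 GB, so 4 USB sticks suffice.

Yes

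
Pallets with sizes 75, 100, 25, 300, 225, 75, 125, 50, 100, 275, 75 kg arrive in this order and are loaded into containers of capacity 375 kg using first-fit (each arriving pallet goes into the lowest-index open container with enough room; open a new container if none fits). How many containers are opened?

4

  75 → container 1 (new)  [load 75/375]
  100 → container 1  [load 175/375]
  25 → container 1  [load 200/375]
  300 → container 2 (new)  [load 300/375]
  225 → container 3 (new)  [load 225/375]
  75 → container 1  [load 275/375]
  125 → container 3  [load 350/375]
  50 → container 1  [load 325/375]
  100 → container 4 (new)  [load 100/375]
  275 → container 4  [load 375/375]
  75 → container 2  [load 375/375]
4 containers opened.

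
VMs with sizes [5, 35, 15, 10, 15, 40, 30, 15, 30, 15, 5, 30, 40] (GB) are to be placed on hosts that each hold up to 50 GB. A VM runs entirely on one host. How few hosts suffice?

6

Total = 40 + 40 + 35 + 30 + 30 + 30 + 15 + 15 + 15 + 15 + 10 + 5 + 5 = 285 GB.
Lower bound: ⌈285/50⌉ = 6 hosts.
A packing using 6 hosts:
  host 1: 40 + 10 = 50
  host 2: 40 + 5 + 5 = 50
  host 3: 35 + 15 = 50
  host 4: 30 + 15 = 45
  host 5: 30 + 15 = 45
  host 6: 30 + 15 = 45
This matches the lower bound, so 6 is optimal.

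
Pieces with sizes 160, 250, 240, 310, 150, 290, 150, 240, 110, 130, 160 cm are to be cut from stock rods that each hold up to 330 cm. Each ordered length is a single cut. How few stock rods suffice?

Total = 310 + 290 + 250 + 240 + 240 + 160 + 160 + 150 + 150 + 130 + 110 = 2190 cm.
Lower bound: ⌈2190/330⌉ = 7 stock rods.
A packing using 8 stock rods:
  stock rod 1: 310 = 310
  stock rod 2: 290 = 290
  stock rod 3: 250 = 250
  stock rod 4: 240 = 240
  stock rod 5: 240 = 240
  stock rod 6: 160 + 160 = 320
  stock rod 7: 150 + 150 = 300
  stock rod 8: 130 + 110 = 240
No arrangement into 7 stock rods stays within capacity, so 8 is optimal.

8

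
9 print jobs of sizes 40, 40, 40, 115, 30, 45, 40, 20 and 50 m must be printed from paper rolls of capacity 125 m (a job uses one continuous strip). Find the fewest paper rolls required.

Total = 115 + 50 + 45 + 40 + 40 + 40 + 40 + 30 + 20 = 420 m.
Lower bound: ⌈420/125⌉ = 4 paper rolls.
A packing using 4 paper rolls:
  roll 1: 115 = 115
  roll 2: 50 + 45 + 30 = 125
  roll 3: 40 + 40 + 40 = 120
  roll 4: 40 + 20 = 60
This matches the lower bound, so 4 is optimal.

4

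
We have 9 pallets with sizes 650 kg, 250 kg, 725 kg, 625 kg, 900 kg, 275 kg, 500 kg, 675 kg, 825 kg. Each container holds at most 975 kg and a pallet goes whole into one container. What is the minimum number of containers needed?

Total = 900 + 825 + 725 + 675 + 650 + 625 + 500 + 275 + 250 = 5425 kg.
Lower bound: ⌈5425/975⌉ = 6 containers.
Also, 7 pallets each exceed 975/2 kg, and no two of those can share a container, so at least 7 containers are needed.
A packing using 7 containers:
  container 1: 900 = 900
  container 2: 825 = 825
  container 3: 725 + 250 = 975
  container 4: 675 + 275 = 950
  container 5: 650 = 650
  container 6: 625 = 625
  container 7: 500 = 500
This matches the lower bound, so 7 is optimal.

7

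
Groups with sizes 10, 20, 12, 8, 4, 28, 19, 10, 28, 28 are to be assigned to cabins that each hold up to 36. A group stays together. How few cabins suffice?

Total = 28 + 28 + 28 + 20 + 19 + 12 + 10 + 10 + 8 + 4 = 167.
Lower bound: ⌈167/36⌉ = 5 cabins.
A packing using 6 cabins:
  cabin 1: 28 + 8 = 36
  cabin 2: 28 + 4 = 32
  cabin 3: 28 = 28
  cabin 4: 20 + 12 = 32
  cabin 5: 19 + 10 = 29
  cabin 6: 10 = 10
No arrangement into 5 cabins stays within capacity, so 6 is optimal.

6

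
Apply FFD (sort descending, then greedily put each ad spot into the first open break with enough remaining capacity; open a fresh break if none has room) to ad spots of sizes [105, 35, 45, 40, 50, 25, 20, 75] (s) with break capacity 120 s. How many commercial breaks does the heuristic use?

4

Sorted descending: 105, 75, 50, 45, 40, 35, 25, 20.
  105 → break 1 (new)  [load 105/120]
  75 → break 2 (new)  [load 75/120]
  50 → break 3 (new)  [load 50/120]
  45 → break 2  [load 120/120]
  40 → break 3  [load 90/120]
  35 → break 4 (new)  [load 35/120]
  25 → break 3  [load 115/120]
  20 → break 4  [load 55/120]
4 commercial breaks opened.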